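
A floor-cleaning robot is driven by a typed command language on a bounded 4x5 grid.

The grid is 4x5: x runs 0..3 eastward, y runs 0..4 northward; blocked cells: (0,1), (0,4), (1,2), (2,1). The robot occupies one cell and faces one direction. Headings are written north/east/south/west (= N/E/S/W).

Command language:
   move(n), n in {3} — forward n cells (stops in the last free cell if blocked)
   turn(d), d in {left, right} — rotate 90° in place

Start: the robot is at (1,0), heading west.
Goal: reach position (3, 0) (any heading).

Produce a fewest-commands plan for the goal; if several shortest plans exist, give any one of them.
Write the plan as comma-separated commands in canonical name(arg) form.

t0: at (1,0), heading west
t=1 turn(left) ⇒ at (1,0), heading south
t=2 turn(left) ⇒ at (1,0), heading east
t=3 move(3) ⇒ at (3,0), heading east
minimal: 3 command(s), checked below 3.

turn(left), turn(left), move(3)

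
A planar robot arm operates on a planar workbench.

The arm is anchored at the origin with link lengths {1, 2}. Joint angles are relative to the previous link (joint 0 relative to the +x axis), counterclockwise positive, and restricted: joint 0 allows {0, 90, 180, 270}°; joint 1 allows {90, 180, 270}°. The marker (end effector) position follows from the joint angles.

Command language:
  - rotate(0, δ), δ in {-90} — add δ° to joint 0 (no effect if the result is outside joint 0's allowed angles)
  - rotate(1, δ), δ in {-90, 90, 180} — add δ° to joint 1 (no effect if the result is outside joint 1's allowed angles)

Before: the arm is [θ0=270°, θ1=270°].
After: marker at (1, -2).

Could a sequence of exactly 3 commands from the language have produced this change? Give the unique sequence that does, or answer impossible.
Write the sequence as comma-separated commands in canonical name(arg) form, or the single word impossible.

rotate(0, -90), rotate(0, -90), rotate(0, -90)

from: [θ0=270°, θ1=270°]
1. rotate(0, -90) → [θ0=180°, θ1=270°]
2. rotate(0, -90) → [θ0=90°, θ1=270°]
3. rotate(0, -90) → [θ0=0°, θ1=270°]
no rival 3-sequence matches.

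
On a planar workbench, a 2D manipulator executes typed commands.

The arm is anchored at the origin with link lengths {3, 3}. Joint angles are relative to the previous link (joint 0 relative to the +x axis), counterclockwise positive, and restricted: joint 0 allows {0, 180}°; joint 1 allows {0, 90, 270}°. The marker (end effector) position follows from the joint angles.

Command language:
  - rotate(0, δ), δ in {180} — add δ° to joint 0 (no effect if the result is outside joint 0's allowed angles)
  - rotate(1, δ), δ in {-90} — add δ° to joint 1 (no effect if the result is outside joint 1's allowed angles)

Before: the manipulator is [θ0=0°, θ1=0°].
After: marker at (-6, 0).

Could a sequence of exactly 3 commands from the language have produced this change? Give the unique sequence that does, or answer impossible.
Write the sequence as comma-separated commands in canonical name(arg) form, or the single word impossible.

rotate(0, 180), rotate(0, 180), rotate(0, 180)

initial: [θ0=0°, θ1=0°]
step 1 (rotate(0, 180)): [θ0=180°, θ1=0°]
step 2 (rotate(0, 180)): [θ0=0°, θ1=0°]
step 3 (rotate(0, 180)): [θ0=180°, θ1=0°]
all 8 alternatives checked — unique.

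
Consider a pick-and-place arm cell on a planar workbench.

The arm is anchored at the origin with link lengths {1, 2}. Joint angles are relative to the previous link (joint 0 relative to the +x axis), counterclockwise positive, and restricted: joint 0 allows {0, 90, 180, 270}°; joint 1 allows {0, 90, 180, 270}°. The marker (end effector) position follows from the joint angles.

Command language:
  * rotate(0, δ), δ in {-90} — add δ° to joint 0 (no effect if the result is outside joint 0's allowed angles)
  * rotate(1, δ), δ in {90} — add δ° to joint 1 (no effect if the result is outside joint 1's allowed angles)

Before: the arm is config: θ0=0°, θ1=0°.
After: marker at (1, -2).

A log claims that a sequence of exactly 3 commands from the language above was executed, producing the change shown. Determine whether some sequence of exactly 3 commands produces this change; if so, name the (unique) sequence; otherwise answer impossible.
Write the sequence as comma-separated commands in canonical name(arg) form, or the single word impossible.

from: config: θ0=0°, θ1=0°
step 1 (rotate(1, 90)): config: θ0=0°, θ1=90°
step 2 (rotate(1, 90)): config: θ0=0°, θ1=180°
step 3 (rotate(1, 90)): config: θ0=0°, θ1=270°
no rival 3-sequence matches.

rotate(1, 90), rotate(1, 90), rotate(1, 90)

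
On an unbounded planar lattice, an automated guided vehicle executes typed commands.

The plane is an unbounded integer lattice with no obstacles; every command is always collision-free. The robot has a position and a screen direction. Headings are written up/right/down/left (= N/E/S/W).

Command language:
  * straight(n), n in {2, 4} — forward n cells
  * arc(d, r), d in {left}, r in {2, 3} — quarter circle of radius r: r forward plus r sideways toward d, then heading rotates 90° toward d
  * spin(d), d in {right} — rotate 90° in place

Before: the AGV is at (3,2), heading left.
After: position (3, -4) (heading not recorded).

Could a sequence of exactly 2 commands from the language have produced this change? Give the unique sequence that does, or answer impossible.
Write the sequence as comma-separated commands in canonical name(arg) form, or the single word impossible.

arc(left, 3), arc(left, 3)

from: at (3,2), heading left
t=1 arc(left, 3) ⇒ at (0,-1), heading down
t=2 arc(left, 3) ⇒ at (3,-4), heading right
uniquely the one of 25 2-step routes that fits.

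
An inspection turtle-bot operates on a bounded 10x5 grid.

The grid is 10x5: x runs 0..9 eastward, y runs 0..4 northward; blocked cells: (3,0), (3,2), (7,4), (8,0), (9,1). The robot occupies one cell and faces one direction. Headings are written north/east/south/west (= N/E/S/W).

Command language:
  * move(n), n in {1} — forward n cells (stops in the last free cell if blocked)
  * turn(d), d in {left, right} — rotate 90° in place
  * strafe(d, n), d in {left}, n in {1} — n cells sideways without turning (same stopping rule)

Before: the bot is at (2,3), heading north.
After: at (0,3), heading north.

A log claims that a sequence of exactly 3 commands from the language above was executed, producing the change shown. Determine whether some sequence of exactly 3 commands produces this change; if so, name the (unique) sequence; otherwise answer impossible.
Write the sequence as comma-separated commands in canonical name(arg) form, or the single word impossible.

key: the third strafe(left, 1) runs into the grid edge before its full distance
start: at (2,3), heading north
[1] after strafe(left, 1): at (1,3), heading north
[2] after strafe(left, 1): at (0,3), heading north
[3] after strafe(left, 1): at (0,3), heading north
uniquely the one of 64 3-step routes that fits.

strafe(left, 1), strafe(left, 1), strafe(left, 1)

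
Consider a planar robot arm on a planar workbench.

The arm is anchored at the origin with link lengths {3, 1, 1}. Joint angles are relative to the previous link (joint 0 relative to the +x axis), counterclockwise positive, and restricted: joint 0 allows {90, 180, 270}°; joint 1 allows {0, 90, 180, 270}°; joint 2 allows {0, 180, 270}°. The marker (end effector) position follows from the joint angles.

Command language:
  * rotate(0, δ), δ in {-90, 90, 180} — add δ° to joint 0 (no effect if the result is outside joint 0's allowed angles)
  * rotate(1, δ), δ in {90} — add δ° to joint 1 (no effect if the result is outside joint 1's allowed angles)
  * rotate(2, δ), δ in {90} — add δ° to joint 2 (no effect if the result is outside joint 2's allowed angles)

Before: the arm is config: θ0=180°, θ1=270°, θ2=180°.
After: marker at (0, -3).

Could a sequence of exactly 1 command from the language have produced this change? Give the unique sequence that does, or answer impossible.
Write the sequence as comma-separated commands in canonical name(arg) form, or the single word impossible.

rotate(0, 90)

t0: config: θ0=180°, θ1=270°, θ2=180°
step 1 (rotate(0, 90)): config: θ0=270°, θ1=270°, θ2=180°
all 5 alternatives checked — unique.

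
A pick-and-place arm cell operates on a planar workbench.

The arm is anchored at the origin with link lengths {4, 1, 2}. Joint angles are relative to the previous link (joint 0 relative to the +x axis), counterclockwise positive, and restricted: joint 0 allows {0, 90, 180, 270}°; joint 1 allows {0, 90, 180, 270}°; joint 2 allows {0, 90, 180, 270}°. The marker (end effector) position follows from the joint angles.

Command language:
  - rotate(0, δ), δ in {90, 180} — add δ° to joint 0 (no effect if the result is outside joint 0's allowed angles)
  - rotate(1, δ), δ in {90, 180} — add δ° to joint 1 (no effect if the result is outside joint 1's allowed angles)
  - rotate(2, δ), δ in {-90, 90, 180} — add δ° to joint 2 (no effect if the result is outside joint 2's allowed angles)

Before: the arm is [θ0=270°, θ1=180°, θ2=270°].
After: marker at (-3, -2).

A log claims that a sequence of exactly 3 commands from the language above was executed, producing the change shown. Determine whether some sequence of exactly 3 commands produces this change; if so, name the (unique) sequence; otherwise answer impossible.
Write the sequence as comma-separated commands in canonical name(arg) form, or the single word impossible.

rotate(0, 90), rotate(0, 90), rotate(0, 90)

start: [θ0=270°, θ1=180°, θ2=270°]
[1] after rotate(0, 90): [θ0=0°, θ1=180°, θ2=270°]
[2] after rotate(0, 90): [θ0=90°, θ1=180°, θ2=270°]
[3] after rotate(0, 90): [θ0=180°, θ1=180°, θ2=270°]
no other 3-command option fits: unique.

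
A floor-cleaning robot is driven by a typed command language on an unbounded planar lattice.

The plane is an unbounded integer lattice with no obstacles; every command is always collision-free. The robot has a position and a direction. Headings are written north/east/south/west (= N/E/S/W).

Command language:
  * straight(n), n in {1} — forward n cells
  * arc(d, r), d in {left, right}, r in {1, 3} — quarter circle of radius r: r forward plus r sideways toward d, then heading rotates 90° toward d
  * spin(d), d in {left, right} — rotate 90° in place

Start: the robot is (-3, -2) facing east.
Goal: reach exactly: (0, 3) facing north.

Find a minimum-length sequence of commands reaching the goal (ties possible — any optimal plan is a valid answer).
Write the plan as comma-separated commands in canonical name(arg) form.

arc(left, 3), straight(1), straight(1)

start: (-3, -2) facing east
1. arc(left, 3) → (0, 1) facing north
2. straight(1) → (0, 2) facing north
3. straight(1) → (0, 3) facing north
no 2-step plan works, so 3 is optimal.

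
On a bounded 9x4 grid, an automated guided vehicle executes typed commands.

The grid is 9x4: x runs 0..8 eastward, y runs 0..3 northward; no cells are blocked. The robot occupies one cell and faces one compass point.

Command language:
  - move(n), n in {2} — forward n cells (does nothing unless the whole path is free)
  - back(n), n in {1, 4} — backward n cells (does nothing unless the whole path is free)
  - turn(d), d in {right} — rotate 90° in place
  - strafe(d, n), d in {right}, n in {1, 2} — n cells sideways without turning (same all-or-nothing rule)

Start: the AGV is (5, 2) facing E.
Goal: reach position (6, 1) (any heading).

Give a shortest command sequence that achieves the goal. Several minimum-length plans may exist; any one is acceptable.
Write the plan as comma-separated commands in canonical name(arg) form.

initial: (5, 2) facing E
step 1 (back(1)): (4, 2) facing E
step 2 (move(2)): (6, 2) facing E
step 3 (strafe(right, 1)): (6, 1) facing E
minimal: 3 command(s), checked below 3.

back(1), move(2), strafe(right, 1)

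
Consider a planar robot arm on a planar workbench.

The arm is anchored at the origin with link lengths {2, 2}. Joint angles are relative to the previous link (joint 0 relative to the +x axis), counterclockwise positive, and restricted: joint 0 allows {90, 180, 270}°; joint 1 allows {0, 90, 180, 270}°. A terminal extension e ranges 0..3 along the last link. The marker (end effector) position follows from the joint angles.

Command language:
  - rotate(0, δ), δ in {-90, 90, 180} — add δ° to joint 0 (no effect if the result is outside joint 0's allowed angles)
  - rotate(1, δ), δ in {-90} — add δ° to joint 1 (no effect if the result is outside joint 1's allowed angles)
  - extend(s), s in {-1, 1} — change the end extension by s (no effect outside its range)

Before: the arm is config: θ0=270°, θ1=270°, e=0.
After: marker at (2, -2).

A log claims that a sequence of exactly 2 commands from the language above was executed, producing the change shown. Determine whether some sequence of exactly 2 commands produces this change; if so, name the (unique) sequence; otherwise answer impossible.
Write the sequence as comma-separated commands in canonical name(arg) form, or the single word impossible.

rotate(1, -90), rotate(1, -90)

from: config: θ0=270°, θ1=270°, e=0
1. rotate(1, -90) → config: θ0=270°, θ1=180°, e=0
2. rotate(1, -90) → config: θ0=270°, θ1=90°, e=0
no rival 2-sequence matches.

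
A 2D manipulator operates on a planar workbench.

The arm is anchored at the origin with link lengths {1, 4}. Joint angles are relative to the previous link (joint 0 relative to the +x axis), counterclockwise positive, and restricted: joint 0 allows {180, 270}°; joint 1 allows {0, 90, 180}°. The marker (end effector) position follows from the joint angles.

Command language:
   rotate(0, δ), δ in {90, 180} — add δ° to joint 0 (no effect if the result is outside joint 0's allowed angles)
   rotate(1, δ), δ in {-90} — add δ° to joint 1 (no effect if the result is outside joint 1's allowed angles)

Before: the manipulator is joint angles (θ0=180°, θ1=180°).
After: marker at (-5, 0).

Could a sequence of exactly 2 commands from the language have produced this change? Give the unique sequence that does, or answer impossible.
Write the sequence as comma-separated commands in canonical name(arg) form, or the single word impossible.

begin: joint angles (θ0=180°, θ1=180°)
1. rotate(1, -90) → joint angles (θ0=180°, θ1=90°)
2. rotate(1, -90) → joint angles (θ0=180°, θ1=0°)
no rival 2-sequence matches.

rotate(1, -90), rotate(1, -90)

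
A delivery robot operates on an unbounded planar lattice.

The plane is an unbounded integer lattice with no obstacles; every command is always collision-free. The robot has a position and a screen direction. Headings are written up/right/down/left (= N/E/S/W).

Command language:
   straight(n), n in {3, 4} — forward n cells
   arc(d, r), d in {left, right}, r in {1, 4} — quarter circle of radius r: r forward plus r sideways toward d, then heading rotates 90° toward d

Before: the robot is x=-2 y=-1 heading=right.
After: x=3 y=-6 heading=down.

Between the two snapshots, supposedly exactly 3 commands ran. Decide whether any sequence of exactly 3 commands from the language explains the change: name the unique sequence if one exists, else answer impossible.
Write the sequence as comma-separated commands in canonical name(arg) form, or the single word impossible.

straight(4), arc(right, 1), straight(4)

key: cell and facing (now S) both changed — the 3 commands mix motion and turning
t0: x=-2 y=-1 heading=right
step 1 (straight(4)): x=2 y=-1 heading=right
step 2 (arc(right, 1)): x=3 y=-2 heading=down
step 3 (straight(4)): x=3 y=-6 heading=down
uniquely the one of 216 3-step routes that fits.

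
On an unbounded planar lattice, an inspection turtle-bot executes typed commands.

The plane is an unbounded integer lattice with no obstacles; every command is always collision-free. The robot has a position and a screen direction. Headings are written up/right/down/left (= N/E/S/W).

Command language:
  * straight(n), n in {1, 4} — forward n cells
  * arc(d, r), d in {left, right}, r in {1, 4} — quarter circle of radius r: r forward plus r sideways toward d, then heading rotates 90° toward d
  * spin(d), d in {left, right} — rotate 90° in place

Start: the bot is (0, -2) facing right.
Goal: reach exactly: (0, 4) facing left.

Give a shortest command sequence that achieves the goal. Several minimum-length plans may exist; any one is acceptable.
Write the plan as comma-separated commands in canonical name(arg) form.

arc(left, 1), straight(4), arc(left, 1)

start: (0, -2) facing right
1. arc(left, 1) → (1, -1) facing up
2. straight(4) → (1, 3) facing up
3. arc(left, 1) → (0, 4) facing left
no 2-step plan works, so 3 is optimal.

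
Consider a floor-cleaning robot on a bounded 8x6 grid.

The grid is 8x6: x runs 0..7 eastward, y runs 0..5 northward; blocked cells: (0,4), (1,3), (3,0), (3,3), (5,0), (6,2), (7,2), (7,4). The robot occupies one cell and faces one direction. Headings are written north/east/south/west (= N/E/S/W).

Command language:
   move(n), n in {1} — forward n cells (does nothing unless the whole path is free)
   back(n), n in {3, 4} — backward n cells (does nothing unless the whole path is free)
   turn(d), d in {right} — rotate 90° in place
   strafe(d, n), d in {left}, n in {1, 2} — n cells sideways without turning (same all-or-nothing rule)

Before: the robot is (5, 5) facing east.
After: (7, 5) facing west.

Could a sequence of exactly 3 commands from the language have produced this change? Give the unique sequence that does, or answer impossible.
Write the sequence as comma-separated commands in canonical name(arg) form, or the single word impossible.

turn(right), strafe(left, 2), turn(right)

key: cell and facing (now W) both changed — the 3 commands mix motion and turning
start: (5, 5) facing east
step 1 (turn(right)): (5, 5) facing south
step 2 (strafe(left, 2)): (7, 5) facing south
step 3 (turn(right)): (7, 5) facing west
all 216 alternatives checked — unique.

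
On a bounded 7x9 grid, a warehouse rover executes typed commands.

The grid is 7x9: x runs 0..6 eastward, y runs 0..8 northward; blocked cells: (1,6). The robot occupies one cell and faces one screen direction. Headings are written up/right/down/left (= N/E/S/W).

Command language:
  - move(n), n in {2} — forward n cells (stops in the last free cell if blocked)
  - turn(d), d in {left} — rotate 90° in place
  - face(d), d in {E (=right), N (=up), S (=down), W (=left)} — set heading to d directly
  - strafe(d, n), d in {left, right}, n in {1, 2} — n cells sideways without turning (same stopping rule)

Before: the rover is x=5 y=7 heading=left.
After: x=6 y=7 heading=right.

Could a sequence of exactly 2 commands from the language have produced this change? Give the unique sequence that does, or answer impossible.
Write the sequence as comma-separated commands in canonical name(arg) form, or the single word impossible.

face(E), move(2)

key: move(2) runs into the grid edge before its full distance
begin: x=5 y=7 heading=left
1. face(E) → x=5 y=7 heading=right
2. move(2) → x=6 y=7 heading=right
no rival 2-sequence matches.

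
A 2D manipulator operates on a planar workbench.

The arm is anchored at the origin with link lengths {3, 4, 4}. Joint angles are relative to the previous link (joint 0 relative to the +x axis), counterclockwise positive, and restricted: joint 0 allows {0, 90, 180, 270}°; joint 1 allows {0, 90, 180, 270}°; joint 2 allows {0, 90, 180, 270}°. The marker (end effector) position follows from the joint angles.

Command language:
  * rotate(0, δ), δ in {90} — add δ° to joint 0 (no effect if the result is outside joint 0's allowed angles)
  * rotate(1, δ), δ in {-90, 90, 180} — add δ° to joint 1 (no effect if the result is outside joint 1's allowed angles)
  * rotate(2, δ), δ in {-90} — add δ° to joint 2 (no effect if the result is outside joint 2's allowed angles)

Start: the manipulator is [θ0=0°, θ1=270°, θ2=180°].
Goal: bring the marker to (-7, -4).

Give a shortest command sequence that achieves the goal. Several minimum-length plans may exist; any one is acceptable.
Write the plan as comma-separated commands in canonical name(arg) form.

begin: [θ0=0°, θ1=270°, θ2=180°]
[1] after rotate(0, 90): [θ0=90°, θ1=270°, θ2=180°]
[2] after rotate(0, 90): [θ0=180°, θ1=270°, θ2=180°]
[3] after rotate(1, 90): [θ0=180°, θ1=0°, θ2=180°]
[4] after rotate(2, -90): [θ0=180°, θ1=0°, θ2=90°]
minimal: 4 command(s), checked below 4.

rotate(0, 90), rotate(0, 90), rotate(1, 90), rotate(2, -90)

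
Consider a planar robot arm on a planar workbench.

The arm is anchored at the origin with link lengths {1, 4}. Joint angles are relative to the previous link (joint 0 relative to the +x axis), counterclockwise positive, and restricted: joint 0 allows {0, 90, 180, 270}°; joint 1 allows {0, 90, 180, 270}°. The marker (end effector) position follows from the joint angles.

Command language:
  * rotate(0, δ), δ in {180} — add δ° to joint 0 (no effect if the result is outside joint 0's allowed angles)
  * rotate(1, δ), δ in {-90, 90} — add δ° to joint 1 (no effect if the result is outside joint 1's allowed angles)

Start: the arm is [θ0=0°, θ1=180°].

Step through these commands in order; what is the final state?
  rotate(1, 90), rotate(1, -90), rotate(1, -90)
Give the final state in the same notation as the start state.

begin: [θ0=0°, θ1=180°]
t=1 rotate(1, 90) ⇒ [θ0=0°, θ1=270°]
t=2 rotate(1, -90) ⇒ [θ0=0°, θ1=180°]
t=3 rotate(1, -90) ⇒ [θ0=0°, θ1=90°]

[θ0=0°, θ1=90°]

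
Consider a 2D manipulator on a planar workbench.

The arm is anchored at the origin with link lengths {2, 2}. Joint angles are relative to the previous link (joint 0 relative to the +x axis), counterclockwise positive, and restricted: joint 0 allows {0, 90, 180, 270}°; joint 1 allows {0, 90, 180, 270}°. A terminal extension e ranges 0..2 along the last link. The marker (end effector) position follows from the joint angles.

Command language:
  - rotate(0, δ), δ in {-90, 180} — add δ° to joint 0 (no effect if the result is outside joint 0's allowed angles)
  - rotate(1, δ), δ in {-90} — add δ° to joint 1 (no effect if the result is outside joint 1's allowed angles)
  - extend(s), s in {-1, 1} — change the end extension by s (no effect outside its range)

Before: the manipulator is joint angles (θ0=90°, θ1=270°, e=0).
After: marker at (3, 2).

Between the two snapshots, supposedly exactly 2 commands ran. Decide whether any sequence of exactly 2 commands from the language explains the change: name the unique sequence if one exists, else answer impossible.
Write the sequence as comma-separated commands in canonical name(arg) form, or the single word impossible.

extend(-1), extend(1)

key: order matters: swapping extend(-1) and extend(1) lands elsewhere
start: joint angles (θ0=90°, θ1=270°, e=0)
[1] after extend(-1): joint angles (θ0=90°, θ1=270°, e=0)
[2] after extend(1): joint angles (θ0=90°, θ1=270°, e=1)
all 25 alternatives checked — unique.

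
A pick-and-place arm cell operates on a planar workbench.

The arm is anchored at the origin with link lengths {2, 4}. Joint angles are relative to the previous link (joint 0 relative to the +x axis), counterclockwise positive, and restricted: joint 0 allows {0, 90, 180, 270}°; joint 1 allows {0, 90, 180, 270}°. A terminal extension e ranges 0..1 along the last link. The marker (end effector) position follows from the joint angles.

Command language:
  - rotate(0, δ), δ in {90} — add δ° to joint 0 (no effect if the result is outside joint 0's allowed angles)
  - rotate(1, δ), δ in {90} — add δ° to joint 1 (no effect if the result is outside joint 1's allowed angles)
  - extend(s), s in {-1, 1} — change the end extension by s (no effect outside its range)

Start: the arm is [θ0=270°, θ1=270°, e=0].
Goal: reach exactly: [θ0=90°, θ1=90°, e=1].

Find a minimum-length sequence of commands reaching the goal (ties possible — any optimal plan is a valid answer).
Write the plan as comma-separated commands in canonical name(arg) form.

extend(1), rotate(1, 90), rotate(1, 90), rotate(0, 90), rotate(0, 90)

initial: [θ0=270°, θ1=270°, e=0]
step 1 (extend(1)): [θ0=270°, θ1=270°, e=1]
step 2 (rotate(1, 90)): [θ0=270°, θ1=0°, e=1]
step 3 (rotate(1, 90)): [θ0=270°, θ1=90°, e=1]
step 4 (rotate(0, 90)): [θ0=0°, θ1=90°, e=1]
step 5 (rotate(0, 90)): [θ0=90°, θ1=90°, e=1]
no 4-step plan works, so 5 is optimal.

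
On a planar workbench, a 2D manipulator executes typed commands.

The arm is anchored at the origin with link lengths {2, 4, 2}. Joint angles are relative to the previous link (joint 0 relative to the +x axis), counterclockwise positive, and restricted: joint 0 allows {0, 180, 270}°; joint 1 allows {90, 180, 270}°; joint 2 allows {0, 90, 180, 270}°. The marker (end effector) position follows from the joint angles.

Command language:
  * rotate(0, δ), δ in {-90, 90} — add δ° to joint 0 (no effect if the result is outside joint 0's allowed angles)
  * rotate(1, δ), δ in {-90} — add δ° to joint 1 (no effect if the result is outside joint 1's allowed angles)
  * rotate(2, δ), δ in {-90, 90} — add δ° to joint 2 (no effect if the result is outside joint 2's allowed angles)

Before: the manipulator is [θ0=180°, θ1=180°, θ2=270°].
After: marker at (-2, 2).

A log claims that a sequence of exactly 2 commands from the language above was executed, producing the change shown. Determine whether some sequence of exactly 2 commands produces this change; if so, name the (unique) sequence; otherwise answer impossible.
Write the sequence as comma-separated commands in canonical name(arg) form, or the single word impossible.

rotate(0, 90), rotate(0, 90)

t0: [θ0=180°, θ1=180°, θ2=270°]
1. rotate(0, 90) → [θ0=270°, θ1=180°, θ2=270°]
2. rotate(0, 90) → [θ0=0°, θ1=180°, θ2=270°]
no other 2-command option fits: unique.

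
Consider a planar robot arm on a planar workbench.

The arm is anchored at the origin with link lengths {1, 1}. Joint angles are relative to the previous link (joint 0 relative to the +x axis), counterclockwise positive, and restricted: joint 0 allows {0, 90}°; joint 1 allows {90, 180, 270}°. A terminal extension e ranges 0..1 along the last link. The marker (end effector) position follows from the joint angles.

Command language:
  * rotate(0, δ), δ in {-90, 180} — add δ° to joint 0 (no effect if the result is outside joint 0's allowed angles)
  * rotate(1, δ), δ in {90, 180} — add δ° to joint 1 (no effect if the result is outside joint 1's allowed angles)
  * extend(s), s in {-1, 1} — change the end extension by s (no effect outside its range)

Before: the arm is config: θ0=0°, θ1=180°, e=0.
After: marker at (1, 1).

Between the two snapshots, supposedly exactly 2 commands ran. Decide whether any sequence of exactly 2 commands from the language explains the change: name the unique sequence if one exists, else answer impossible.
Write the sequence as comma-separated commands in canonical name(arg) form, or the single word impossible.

rotate(1, 90), rotate(1, 180)

key: order matters: swapping rotate(1, 90) and rotate(1, 180) lands elsewhere
t0: config: θ0=0°, θ1=180°, e=0
1. rotate(1, 90) → config: θ0=0°, θ1=270°, e=0
2. rotate(1, 180) → config: θ0=0°, θ1=90°, e=0
all 36 alternatives checked — unique.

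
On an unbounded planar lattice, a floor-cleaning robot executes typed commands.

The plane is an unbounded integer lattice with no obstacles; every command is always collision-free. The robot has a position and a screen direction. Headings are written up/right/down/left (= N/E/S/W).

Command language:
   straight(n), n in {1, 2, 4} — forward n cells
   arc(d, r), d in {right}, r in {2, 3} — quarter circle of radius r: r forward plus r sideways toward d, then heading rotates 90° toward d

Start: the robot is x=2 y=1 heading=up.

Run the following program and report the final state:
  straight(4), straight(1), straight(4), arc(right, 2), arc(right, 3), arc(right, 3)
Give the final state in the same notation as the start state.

t0: x=2 y=1 heading=up
t=1 straight(4) ⇒ x=2 y=5 heading=up
t=2 straight(1) ⇒ x=2 y=6 heading=up
t=3 straight(4) ⇒ x=2 y=10 heading=up
t=4 arc(right, 2) ⇒ x=4 y=12 heading=right
t=5 arc(right, 3) ⇒ x=7 y=9 heading=down
t=6 arc(right, 3) ⇒ x=4 y=6 heading=left

x=4 y=6 heading=left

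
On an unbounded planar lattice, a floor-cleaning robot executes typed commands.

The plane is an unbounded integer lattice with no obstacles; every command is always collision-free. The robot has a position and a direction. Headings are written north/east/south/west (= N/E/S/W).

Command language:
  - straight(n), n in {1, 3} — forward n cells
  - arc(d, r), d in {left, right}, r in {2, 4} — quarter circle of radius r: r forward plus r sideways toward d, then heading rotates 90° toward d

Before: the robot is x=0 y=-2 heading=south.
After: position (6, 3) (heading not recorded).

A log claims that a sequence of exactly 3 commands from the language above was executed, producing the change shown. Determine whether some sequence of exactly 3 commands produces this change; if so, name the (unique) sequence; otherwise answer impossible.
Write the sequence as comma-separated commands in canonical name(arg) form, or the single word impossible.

arc(left, 2), arc(left, 4), straight(3)

key: order matters: swapping arc(left, 2) and straight(3) lands elsewhere
initial: x=0 y=-2 heading=south
[1] after arc(left, 2): x=2 y=-4 heading=east
[2] after arc(left, 4): x=6 y=0 heading=north
[3] after straight(3): x=6 y=3 heading=north
no rival 3-sequence matches.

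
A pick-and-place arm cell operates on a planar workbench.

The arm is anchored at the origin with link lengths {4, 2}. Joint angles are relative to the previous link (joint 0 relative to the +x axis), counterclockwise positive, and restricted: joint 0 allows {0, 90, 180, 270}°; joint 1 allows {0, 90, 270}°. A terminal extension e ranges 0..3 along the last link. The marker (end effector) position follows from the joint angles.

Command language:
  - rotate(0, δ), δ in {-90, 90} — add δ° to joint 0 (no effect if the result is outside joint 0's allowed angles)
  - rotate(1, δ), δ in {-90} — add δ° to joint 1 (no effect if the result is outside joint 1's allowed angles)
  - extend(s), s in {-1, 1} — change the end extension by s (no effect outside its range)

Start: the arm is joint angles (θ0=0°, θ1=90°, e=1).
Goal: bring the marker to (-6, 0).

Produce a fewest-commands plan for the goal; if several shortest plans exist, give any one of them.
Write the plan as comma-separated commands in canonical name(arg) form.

initial: joint angles (θ0=0°, θ1=90°, e=1)
t=1 rotate(0, 90) ⇒ joint angles (θ0=90°, θ1=90°, e=1)
t=2 rotate(0, 90) ⇒ joint angles (θ0=180°, θ1=90°, e=1)
t=3 extend(-1) ⇒ joint angles (θ0=180°, θ1=90°, e=0)
t=4 rotate(1, -90) ⇒ joint angles (θ0=180°, θ1=0°, e=0)
shorter routes all fall short; 4 is best.

rotate(0, 90), rotate(0, 90), extend(-1), rotate(1, -90)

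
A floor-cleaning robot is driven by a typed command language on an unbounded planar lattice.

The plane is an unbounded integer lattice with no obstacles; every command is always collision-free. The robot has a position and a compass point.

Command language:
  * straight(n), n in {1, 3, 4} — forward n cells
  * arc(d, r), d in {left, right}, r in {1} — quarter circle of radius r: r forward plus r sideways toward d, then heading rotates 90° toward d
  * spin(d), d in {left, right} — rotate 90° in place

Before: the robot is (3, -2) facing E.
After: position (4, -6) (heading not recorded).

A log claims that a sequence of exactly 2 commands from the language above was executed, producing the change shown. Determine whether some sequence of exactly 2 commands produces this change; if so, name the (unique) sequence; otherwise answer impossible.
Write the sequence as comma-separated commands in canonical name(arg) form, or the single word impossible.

key: running straight(3) before arc(right, 1) would end elsewhere — order is forced
begin: (3, -2) facing E
[1] after arc(right, 1): (4, -3) facing S
[2] after straight(3): (4, -6) facing S
no other 2-command option fits: unique.

arc(right, 1), straight(3)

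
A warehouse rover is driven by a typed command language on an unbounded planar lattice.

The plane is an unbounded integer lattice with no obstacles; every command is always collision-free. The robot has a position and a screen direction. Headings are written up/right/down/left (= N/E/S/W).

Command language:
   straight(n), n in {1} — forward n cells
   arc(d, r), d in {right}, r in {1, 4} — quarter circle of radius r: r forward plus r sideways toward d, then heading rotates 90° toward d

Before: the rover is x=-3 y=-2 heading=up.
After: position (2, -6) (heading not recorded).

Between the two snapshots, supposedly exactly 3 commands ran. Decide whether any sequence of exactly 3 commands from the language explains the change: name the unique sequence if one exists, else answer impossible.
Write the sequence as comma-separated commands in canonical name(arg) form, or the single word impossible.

arc(right, 1), arc(right, 4), straight(1)

key: running straight(1) before arc(right, 1) would end elsewhere — order is forced
initial: x=-3 y=-2 heading=up
1. arc(right, 1) → x=-2 y=-1 heading=right
2. arc(right, 4) → x=2 y=-5 heading=down
3. straight(1) → x=2 y=-6 heading=down
no other 3-command option fits: unique.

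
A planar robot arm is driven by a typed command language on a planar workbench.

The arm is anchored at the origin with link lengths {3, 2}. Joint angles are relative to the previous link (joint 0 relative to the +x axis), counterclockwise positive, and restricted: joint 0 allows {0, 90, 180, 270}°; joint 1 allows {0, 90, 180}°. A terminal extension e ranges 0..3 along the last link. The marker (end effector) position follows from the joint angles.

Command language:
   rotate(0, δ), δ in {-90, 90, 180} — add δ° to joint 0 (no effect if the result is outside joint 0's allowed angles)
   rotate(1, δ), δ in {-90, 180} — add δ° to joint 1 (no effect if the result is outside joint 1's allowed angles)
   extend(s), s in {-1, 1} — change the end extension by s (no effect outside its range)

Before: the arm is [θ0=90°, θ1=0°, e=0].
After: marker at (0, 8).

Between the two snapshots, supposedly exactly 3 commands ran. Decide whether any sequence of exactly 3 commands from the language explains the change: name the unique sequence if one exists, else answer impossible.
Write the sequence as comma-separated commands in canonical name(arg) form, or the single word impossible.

extend(1), extend(1), extend(1)

t0: [θ0=90°, θ1=0°, e=0]
1. extend(1) → [θ0=90°, θ1=0°, e=1]
2. extend(1) → [θ0=90°, θ1=0°, e=2]
3. extend(1) → [θ0=90°, θ1=0°, e=3]
no other 3-command option fits: unique.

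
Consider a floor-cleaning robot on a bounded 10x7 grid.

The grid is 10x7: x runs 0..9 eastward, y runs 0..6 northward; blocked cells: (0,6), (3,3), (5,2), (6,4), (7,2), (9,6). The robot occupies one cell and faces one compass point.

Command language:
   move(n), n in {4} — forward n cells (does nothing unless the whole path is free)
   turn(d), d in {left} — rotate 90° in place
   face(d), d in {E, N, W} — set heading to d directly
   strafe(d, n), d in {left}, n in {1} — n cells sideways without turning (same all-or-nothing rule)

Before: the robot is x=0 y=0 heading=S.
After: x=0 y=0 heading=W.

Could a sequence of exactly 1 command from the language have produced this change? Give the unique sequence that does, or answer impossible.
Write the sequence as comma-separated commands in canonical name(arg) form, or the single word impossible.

face(W)

key: parked at (0,0) the whole time — nothing moves the robot
start: x=0 y=0 heading=S
step 1 (face(W)): x=0 y=0 heading=W
all 6 alternatives checked — unique.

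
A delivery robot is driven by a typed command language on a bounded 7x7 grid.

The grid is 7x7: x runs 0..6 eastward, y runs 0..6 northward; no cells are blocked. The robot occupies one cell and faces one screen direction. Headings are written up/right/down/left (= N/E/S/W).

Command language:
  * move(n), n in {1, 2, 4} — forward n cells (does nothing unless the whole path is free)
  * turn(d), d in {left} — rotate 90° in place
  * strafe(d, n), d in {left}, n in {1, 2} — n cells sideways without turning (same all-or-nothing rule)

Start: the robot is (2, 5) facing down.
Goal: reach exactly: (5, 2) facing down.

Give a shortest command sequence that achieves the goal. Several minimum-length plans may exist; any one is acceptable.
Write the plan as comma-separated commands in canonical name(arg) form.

move(2), strafe(left, 1), strafe(left, 2), move(1)

start: (2, 5) facing down
[1] after move(2): (2, 3) facing down
[2] after strafe(left, 1): (3, 3) facing down
[3] after strafe(left, 2): (5, 3) facing down
[4] after move(1): (5, 2) facing down
no 3-step plan works, so 4 is optimal.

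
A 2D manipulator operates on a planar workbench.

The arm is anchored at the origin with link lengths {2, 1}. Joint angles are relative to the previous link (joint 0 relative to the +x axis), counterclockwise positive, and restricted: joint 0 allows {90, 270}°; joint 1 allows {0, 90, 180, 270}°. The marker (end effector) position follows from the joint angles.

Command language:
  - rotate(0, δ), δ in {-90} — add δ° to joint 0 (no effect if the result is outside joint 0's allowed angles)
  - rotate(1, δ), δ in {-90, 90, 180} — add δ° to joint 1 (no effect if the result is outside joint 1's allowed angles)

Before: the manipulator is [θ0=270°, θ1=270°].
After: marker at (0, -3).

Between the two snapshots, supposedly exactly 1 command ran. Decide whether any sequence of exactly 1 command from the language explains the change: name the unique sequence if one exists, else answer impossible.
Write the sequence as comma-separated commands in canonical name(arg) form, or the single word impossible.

rotate(1, 90)

initial: [θ0=270°, θ1=270°]
[1] after rotate(1, 90): [θ0=270°, θ1=0°]
no other 1-command option fits: unique.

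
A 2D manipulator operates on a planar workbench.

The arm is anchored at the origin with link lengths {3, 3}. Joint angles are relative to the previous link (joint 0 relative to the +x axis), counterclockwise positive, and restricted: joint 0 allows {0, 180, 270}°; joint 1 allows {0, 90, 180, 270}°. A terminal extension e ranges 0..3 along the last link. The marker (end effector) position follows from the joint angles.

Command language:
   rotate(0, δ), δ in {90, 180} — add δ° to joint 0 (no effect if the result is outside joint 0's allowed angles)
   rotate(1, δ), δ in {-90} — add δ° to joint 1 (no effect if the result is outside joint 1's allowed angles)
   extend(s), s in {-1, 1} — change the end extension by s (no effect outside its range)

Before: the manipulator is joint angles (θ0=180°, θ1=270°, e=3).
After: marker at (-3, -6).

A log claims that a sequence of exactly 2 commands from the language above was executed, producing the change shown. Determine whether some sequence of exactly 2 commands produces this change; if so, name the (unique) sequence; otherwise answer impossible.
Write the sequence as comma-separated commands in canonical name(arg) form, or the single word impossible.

rotate(1, -90), rotate(1, -90)

start: joint angles (θ0=180°, θ1=270°, e=3)
1. rotate(1, -90) → joint angles (θ0=180°, θ1=180°, e=3)
2. rotate(1, -90) → joint angles (θ0=180°, θ1=90°, e=3)
no rival 2-sequence matches.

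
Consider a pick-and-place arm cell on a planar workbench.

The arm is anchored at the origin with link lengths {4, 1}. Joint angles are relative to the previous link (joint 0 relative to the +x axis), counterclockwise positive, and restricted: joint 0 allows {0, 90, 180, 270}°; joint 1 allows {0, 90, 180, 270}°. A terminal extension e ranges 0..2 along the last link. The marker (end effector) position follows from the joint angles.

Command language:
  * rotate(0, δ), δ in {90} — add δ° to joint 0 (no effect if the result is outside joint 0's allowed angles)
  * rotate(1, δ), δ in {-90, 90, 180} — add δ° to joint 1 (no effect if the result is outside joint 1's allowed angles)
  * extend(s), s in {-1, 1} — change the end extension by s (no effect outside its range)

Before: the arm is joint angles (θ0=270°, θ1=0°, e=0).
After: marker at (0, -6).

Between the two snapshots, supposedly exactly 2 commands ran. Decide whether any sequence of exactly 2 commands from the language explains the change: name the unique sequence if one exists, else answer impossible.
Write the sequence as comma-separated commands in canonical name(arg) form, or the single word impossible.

key: order matters: swapping extend(-1) and extend(1) lands elsewhere
begin: joint angles (θ0=270°, θ1=0°, e=0)
1. extend(-1) → joint angles (θ0=270°, θ1=0°, e=0)
2. extend(1) → joint angles (θ0=270°, θ1=0°, e=1)
no rival 2-sequence matches.

extend(-1), extend(1)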